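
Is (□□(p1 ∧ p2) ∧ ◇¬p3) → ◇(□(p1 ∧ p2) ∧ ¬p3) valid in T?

Yes, valid

Tableau for the negation ¬((□□(p1 ∧ p2) ∧ ◇¬p3) → ◇(□(p1 ∧ p2) ∧ ¬p3)):
1. ¬((□□(p1 ∧ p2) ∧ ◇¬p3) → ◇(□(p1 ∧ p2) ∧ ¬p3)), u
2. □□(p1 ∧ p2) ∧ ◇¬p3, u
3. ¬◇(□(p1 ∧ p2) ∧ ¬p3), u
4. □□(p1 ∧ p2), u
5. ◇¬p3, u
6. ¬(□(p1 ∧ p2) ∧ ¬p3), u
7. □(p1 ∧ p2), u
8. p1 ∧ p2, u
9. p1, u
10. p2, u
11. ¬□(p1 ∧ p2), u
12. ¬p3, v
13. ¬(□(p1 ∧ p2) ∧ ¬p3), v
14. □(p1 ∧ p2), v
15. p1 ∧ p2, v
16. p1, v
17. p2, v
18. ¬□(p1 ∧ p2), v
19. ¬(p1 ∧ p2), w
20. ¬(□(p1 ∧ p2) ∧ ¬p3), w
21. □(p1 ∧ p2), w
22. p1 ∧ p2, w
23. p1, w
24. p2, w
25. ¬p2, w
Accessibility: uRu, uRv, uRw, vRv, wRw
Branch closes: p2 and ¬p2 both at w.
All branches of the negation close; one closing branch shown above.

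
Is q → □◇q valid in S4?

Tableau for the negation ¬(q → □◇q):
1. ¬(q → □◇q), w0
2. q, w0
3. ¬□◇q, w0
4. ¬◇q, w1
5. ¬q, w1
Accessibility: w0Rw0, w0Rw1, w1Rw1
The negation has an open branch (countermodel exists).

Invalid (countermodel exists)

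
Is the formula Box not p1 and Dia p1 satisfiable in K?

1. Box not p1 and Dia p1, u
2. Box not p1, u
3. Dia p1, u
4. p1, v
5. not p1, v
Accessibility: uRv
Branch closes: p1 and not p1 both at v.
All branches of the tableau close; one closing branch shown above.

Unsatisfiable (every branch closes)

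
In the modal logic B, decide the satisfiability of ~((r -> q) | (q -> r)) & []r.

No, unsatisfiable

1. ~((r -> q) | (q -> r)) & []r, u
2. ~((r -> q) | (q -> r)), u
3. []r, u
4. ~(r -> q), u
5. ~(q -> r), u
6. r, u
7. ~q, u
8. q, u
9. ~r, u
Accessibility: uRu
Branch closes: q and ~q both at u.
Every branch closes; the branch above is one of them.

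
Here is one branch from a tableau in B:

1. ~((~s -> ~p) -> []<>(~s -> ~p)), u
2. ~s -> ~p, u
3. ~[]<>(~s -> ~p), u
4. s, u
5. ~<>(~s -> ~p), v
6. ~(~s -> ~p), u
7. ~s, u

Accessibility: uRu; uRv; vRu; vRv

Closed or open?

Closed

Both s and ~s appear at u.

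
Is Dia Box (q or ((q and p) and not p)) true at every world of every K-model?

Tableau for the negation not Dia Box (q or ((q and p) and not p)):
1. not Dia Box (q or ((q and p) and not p)), u
The negation has an open branch (countermodel exists).

Not valid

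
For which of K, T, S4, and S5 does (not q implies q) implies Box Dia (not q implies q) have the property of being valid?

S5

S4-tableau for the negation not ((not q implies q) implies Box Dia (not q implies q)):
1. not ((not q implies q) implies Box Dia (not q implies q)), 0
2. not q implies q, 0
3. not Box Dia (not q implies q), 0
4. q, 0
5. not Dia (not q implies q), 1
6. not (not q implies q), 1
7. not q, 1
Accessibility: 0R0, 0R1, 1R1
Complete open branch: countermodel on an S4-frame, so not valid in S4, nor in K, T (the same frame is also a K-frame and a T-frame).
S5-tableau for the negation not ((not q implies q) implies Box Dia (not q implies q)):
1. not ((not q implies q) implies Box Dia (not q implies q)), 0
2. not q implies q, 0
3. not Box Dia (not q implies q), 0
4. q, 0
5. not Dia (not q implies q), 1
6. not (not q implies q), 0
7. not q, 0
Accessibility: 0R0, 0R1, 1R0, 1R1
Branch closes: q and not q both at 0.
Every branch closes (one shown): valid in S5.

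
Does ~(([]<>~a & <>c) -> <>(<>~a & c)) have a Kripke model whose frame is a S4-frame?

Unsatisfiable

1. ~(([]<>~a & <>c) -> <>(<>~a & c)), 0
2. []<>~a & <>c, 0
3. ~<>(<>~a & c), 0
4. []<>~a, 0
5. <>c, 0
6. ~(<>~a & c), 0
7. <>~a, 0
8. ~c, 0
9. c, 1
10. ~(<>~a & c), 1
11. <>~a, 1
12. ~<>~a, 1
13. a, 1
14. ~a, 2
15. ~(<>~a & c), 2
16. <>~a, 2
17. ~c, 2
18. ~a, 3
19. ~(<>~a & c), 3
20. <>~a, 3
21. a, 3
Accessibility: 0R0, 0R1, 0R2, 0R3, 1R1, 1R3, 2R2, 3R3
Branch closes: a and ~a both at 3.
All branches of the tableau close; one closing branch shown above.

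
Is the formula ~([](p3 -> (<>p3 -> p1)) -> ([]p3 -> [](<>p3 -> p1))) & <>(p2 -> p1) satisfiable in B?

1. ~([](p3 -> (<>p3 -> p1)) -> ([]p3 -> [](<>p3 -> p1))) & <>(p2 -> p1), u
2. ~([](p3 -> (<>p3 -> p1)) -> ([]p3 -> [](<>p3 -> p1))), u   [&-rule on 1]
3. <>(p2 -> p1), u   [&-rule on 1]
4. [](p3 -> (<>p3 -> p1)), u   [~->-rule on 2]
5. ~([]p3 -> [](<>p3 -> p1)), u   [~->-rule on 2]
6. []p3, u   [~->-rule on 5]
7. ~[](<>p3 -> p1), u   [~->-rule on 5]
8. p3 -> (<>p3 -> p1), u   [[]-rule on 4 via uRu]
9. p3, u   [[]-rule on 6 via uRu]
10. <>p3 -> p1, u   [->-rule on 8 (branches; this branch)]
11. p1, u   [->-rule on 10 (branches; this branch)]
12. p2 -> p1, v   [<>-rule on 3: fresh world v, uRv]
13. p3 -> (<>p3 -> p1), v   [[]-rule on 4 via uRv]
14. p3, v   [[]-rule on 6 via uRv]
15. p1, v   [->-rule on 12 (branches; this branch)]
16. <>p3 -> p1, v   [->-rule on 13 (branches; this branch)]
17. ~(<>p3 -> p1), w   [~[]-rule on 7: fresh world w, uRw]
18. <>p3, w   [~->-rule on 17]
19. ~p1, w   [~->-rule on 17]
20. p3 -> (<>p3 -> p1), w   [[]-rule on 4 via uRw]
21. p3, w   [[]-rule on 6 via uRw]
22. <>p3 -> p1, w   [->-rule on 20 (branches; this branch)]
23. ~<>p3, w   [->-rule on 22 (branches; this branch)]
24. ~p3, u   [~<>-rule on 23 via wRu]
Accessibility: uRu, uRv, uRw, vRu, vRv, wRu, wRw
Branch closes: p3 and ~p3 both at u.
Every branch closes; the branch above is one of them.

No, unsatisfiable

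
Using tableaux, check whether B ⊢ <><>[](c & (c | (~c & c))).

Tableau for the negation ~<><>[](c & (c | (~c & c))):
1. ~<><>[](c & (c | (~c & c))), w0
2. ~<>[](c & (c | (~c & c))), w0   [~<>-rule on 1 via w0Rw0]
3. ~[](c & (c | (~c & c))), w0   [~<>-rule on 2 via w0Rw0]
4. ~(c & (c | (~c & c))), w1   [~[]-rule on 3: fresh world w1, w0Rw1]
5. ~<>[](c & (c | (~c & c))), w1   [~<>-rule on 1 via w0Rw1]
6. ~[](c & (c | (~c & c))), w1   [~<>-rule on 2 via w0Rw1]
7. ~(c | (~c & c)), w1   [~&-rule on 4 (branches; this branch)]
8. ~c, w1   [~|-rule on 7]
9. ~(~c & c), w1   [~|-rule on 7]
10. ~(c & (c | (~c & c))), w2   [~[]-rule on 6: fresh world w2, w1Rw2]
11. ~[](c & (c | (~c & c))), w2   [~<>-rule on 5 via w1Rw2]
12. ~(c | (~c & c)), w2   [~&-rule on 10 (branches; this branch)]
13. ~c, w2   [~|-rule on 12]
14. ~(~c & c), w2   [~|-rule on 12]
15. ~(c & (c | (~c & c))), w3   [~[]-rule on 11: fresh world w3, w2Rw3]
16. ~(c | (~c & c)), w3   [~&-rule on 15 (branches; this branch)]
17. ~c, w3   [~|-rule on 16]
18. ~(~c & c), w3   [~|-rule on 16]
Accessibility: w0Rw0, w0Rw1, w1Rw0, w1Rw1, w1Rw2, w2Rw1, w2Rw2, w2Rw3, w3Rw2, w3Rw3
The negation has an open branch (countermodel exists).

No, not valid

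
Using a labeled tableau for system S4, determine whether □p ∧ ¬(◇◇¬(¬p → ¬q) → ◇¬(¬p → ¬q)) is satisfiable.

1. □p ∧ ¬(◇◇¬(¬p → ¬q) → ◇¬(¬p → ¬q)), 0
2. □p, 0   [∧-rule on 1]
3. ¬(◇◇¬(¬p → ¬q) → ◇¬(¬p → ¬q)), 0   [∧-rule on 1]
4. ◇◇¬(¬p → ¬q), 0   [¬→-rule on 3]
5. ¬◇¬(¬p → ¬q), 0   [¬→-rule on 3]
6. p, 0   [□-rule on 2 via 0R0]
7. ¬p → ¬q, 0   [¬◇-rule on 5 via 0R0]
8. ¬q, 0   [→-rule on 7 (branches; this branch)]
9. ◇¬(¬p → ¬q), 1   [◇-rule on 4: fresh world 1, 0R1]
10. p, 1   [□-rule on 2 via 0R1]
11. ¬p → ¬q, 1   [¬◇-rule on 5 via 0R1]
12. ¬q, 1   [→-rule on 11 (branches; this branch)]
13. ¬(¬p → ¬q), 2   [◇-rule on 9: fresh world 2, 1R2]
14. ¬p, 2   [¬→-rule on 13]
15. q, 2   [¬→-rule on 13]
16. p, 2   [□-rule on 2 via 0R2]
Accessibility: 0R0, 0R1, 0R2, 1R1, 1R2, 2R2
Branch closes: p and ¬p both at 2.
All branches of the tableau close; one closing branch shown above.

Unsatisfiable (every branch closes)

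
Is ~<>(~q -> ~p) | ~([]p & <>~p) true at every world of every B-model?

Tableau for the negation ~(~<>(~q -> ~p) | ~([]p & <>~p)):
1. ~(~<>(~q -> ~p) | ~([]p & <>~p)), u
2. <>(~q -> ~p), u
3. []p & <>~p, u
4. []p, u
5. <>~p, u
6. p, u
7. ~q -> ~p, v
8. p, v
9. q, v
10. ~p, w
11. p, w
Accessibility: uRu, uRv, uRw, vRu, vRv, wRu, wRw
Branch closes: p and ~p both at w.
Every branch of the negation's tableau closes; the branch above is one of them.

Yes, valid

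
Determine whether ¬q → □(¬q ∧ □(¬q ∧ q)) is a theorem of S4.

Tableau for the negation ¬(¬q → □(¬q ∧ □(¬q ∧ q))):
1. ¬(¬q → □(¬q ∧ □(¬q ∧ q))), 0
2. ¬q, 0
3. ¬□(¬q ∧ □(¬q ∧ q)), 0
4. ¬(¬q ∧ □(¬q ∧ q)), 1
5. ¬□(¬q ∧ q), 1
6. ¬(¬q ∧ q), 2
7. ¬q, 2
Accessibility: 0R0, 0R1, 0R2, 1R1, 1R2, 2R2
The negation has an open branch (countermodel exists).

Not valid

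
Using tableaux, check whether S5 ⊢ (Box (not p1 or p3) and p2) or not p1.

Not valid

Tableau for the negation not ((Box (not p1 or p3) and p2) or not p1):
1. not ((Box (not p1 or p3) and p2) or not p1), 0
2. not (Box (not p1 or p3) and p2), 0
3. p1, 0
4. not p2, 0
Accessibility: 0R0
The negation has an open branch (countermodel exists).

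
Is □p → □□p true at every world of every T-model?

Tableau for the negation ¬(□p → □□p):
1. ¬(□p → □□p), w0
2. □p, w0   [¬→-rule on 1]
3. ¬□□p, w0   [¬→-rule on 1]
4. p, w0   [□-rule on 2 via w0Rw0]
5. ¬□p, w1   [¬□-rule on 3: fresh world w1, w0Rw1]
6. p, w1   [□-rule on 2 via w0Rw1]
7. ¬p, w2   [¬□-rule on 5: fresh world w2, w1Rw2]
Accessibility: w0Rw0, w0Rw1, w1Rw1, w1Rw2, w2Rw2
The negation has an open branch (countermodel exists).

No, not valid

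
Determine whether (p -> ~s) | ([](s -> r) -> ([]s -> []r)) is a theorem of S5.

Valid in S5

Tableau for the negation ~((p -> ~s) | ([](s -> r) -> ([]s -> []r))):
1. ~((p -> ~s) | ([](s -> r) -> ([]s -> []r))), 0
2. ~(p -> ~s), 0
3. ~([](s -> r) -> ([]s -> []r)), 0
4. p, 0
5. s, 0
6. [](s -> r), 0
7. ~([]s -> []r), 0
8. []s, 0
9. ~[]r, 0
10. s -> r, 0
11. r, 0
12. ~r, 1
13. s -> r, 1
14. s, 1
15. r, 1
Accessibility: 0R0, 0R1, 1R0, 1R1
Branch closes: r and ~r both at 1.
All branches of the negation close; one closing branch shown above.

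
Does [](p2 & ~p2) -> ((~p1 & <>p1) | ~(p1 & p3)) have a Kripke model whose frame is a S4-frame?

1. [](p2 & ~p2) -> ((~p1 & <>p1) | ~(p1 & p3)), 0
2. (~p1 & <>p1) | ~(p1 & p3), 0   [->-rule on 1 (branches; this branch)]
3. ~(p1 & p3), 0   [|-rule on 2 (branches; this branch)]
4. ~p3, 0   [~&-rule on 3 (branches; this branch)]
Accessibility: 0R0

Satisfiable (open branch found)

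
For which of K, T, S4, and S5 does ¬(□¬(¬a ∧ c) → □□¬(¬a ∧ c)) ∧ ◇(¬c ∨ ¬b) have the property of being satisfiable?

T-tableau for the formula:
1. ¬(□¬(¬a ∧ c) → □□¬(¬a ∧ c)) ∧ ◇(¬c ∨ ¬b), w0
2. ¬(□¬(¬a ∧ c) → □□¬(¬a ∧ c)), w0   [∧-rule on 1]
3. ◇(¬c ∨ ¬b), w0   [∧-rule on 1]
4. □¬(¬a ∧ c), w0   [¬→-rule on 2]
5. ¬□□¬(¬a ∧ c), w0   [¬→-rule on 2]
6. ¬(¬a ∧ c), w0   [□-rule on 4 via w0Rw0]
7. ¬c, w0   [¬∧-rule on 6 (branches; this branch)]
8. ¬c ∨ ¬b, w1   [◇-rule on 3: fresh world w1, w0Rw1]
9. ¬(¬a ∧ c), w1   [□-rule on 4 via w0Rw1]
10. ¬b, w1   [∨-rule on 8 (branches; this branch)]
11. ¬c, w1   [¬∧-rule on 9 (branches; this branch)]
12. ¬□¬(¬a ∧ c), w2   [¬□-rule on 5: fresh world w2, w0Rw2]
13. ¬(¬a ∧ c), w2   [□-rule on 4 via w0Rw2]
14. ¬c, w2   [¬∧-rule on 13 (branches; this branch)]
15. ¬a ∧ c, w3   [¬□-rule on 12: fresh world w3, w2Rw3]
16. ¬a, w3   [∧-rule on 15]
17. c, w3   [∧-rule on 15]
Accessibility: w0Rw0, w0Rw1, w0Rw2, w1Rw1, w2Rw2, w2Rw3, w3Rw3
Complete open branch: satisfiable in T, hence also in K (this T-model is also a K-model).
S4-tableau for the formula:
1. ¬(□¬(¬a ∧ c) → □□¬(¬a ∧ c)) ∧ ◇(¬c ∨ ¬b), w0
2. ¬(□¬(¬a ∧ c) → □□¬(¬a ∧ c)), w0   [∧-rule on 1]
3. ◇(¬c ∨ ¬b), w0   [∧-rule on 1]
4. □¬(¬a ∧ c), w0   [¬→-rule on 2]
5. ¬□□¬(¬a ∧ c), w0   [¬→-rule on 2]
6. ¬(¬a ∧ c), w0   [□-rule on 4 via w0Rw0]
7. ¬c, w0   [¬∧-rule on 6 (branches; this branch)]
8. ¬c ∨ ¬b, w1   [◇-rule on 3: fresh world w1, w0Rw1]
9. ¬(¬a ∧ c), w1   [□-rule on 4 via w0Rw1]
10. ¬b, w1   [∨-rule on 8 (branches; this branch)]
11. ¬c, w1   [¬∧-rule on 9 (branches; this branch)]
12. ¬□¬(¬a ∧ c), w2   [¬□-rule on 5: fresh world w2, w0Rw2]
13. ¬(¬a ∧ c), w2   [□-rule on 4 via w0Rw2]
14. ¬c, w2   [¬∧-rule on 13 (branches; this branch)]
15. ¬a ∧ c, w3   [¬□-rule on 12: fresh world w3, w2Rw3]
16. ¬a, w3   [∧-rule on 15]
17. c, w3   [∧-rule on 15]
18. ¬(¬a ∧ c), w3   [□-rule on 4 via w0Rw3]
19. ¬c, w3   [¬∧-rule on 18 (branches; this branch)]
Accessibility: w0Rw0, w0Rw1, w0Rw2, w0Rw3, w1Rw1, w2Rw2, w2Rw3, w3Rw3
Branch closes: c and ¬c both at w3.
Every branch closes (one shown): unsatisfiable in S4, hence also in S5 (every S5-frame is an S4-frame).

K, T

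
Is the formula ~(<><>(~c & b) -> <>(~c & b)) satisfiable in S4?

Unsatisfiable (every branch closes)

1. ~(<><>(~c & b) -> <>(~c & b)), w0
2. <><>(~c & b), w0   [~->-rule on 1]
3. ~<>(~c & b), w0   [~->-rule on 1]
4. ~(~c & b), w0   [~<>-rule on 3 via w0Rw0]
5. ~b, w0   [~&-rule on 4 (branches; this branch)]
6. <>(~c & b), w1   [<>-rule on 2: fresh world w1, w0Rw1]
7. ~(~c & b), w1   [~<>-rule on 3 via w0Rw1]
8. ~b, w1   [~&-rule on 7 (branches; this branch)]
9. ~c & b, w2   [<>-rule on 6: fresh world w2, w1Rw2]
10. ~c, w2   [&-rule on 9]
11. b, w2   [&-rule on 9]
12. ~(~c & b), w2   [~<>-rule on 3 via w0Rw2]
13. ~b, w2   [~&-rule on 12 (branches; this branch)]
Accessibility: w0Rw0, w0Rw1, w0Rw2, w1Rw1, w1Rw2, w2Rw2
Branch closes: b and ~b both at w2.
All branches of the tableau close; one closing branch shown above.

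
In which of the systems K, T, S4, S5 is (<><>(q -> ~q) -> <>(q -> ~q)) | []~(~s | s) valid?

S4, S5

S4-tableau for the negation ~((<><>(q -> ~q) -> <>(q -> ~q)) | []~(~s | s)):
1. ~((<><>(q -> ~q) -> <>(q -> ~q)) | []~(~s | s)), 0
2. ~(<><>(q -> ~q) -> <>(q -> ~q)), 0   [~|-rule on 1]
3. ~[]~(~s | s), 0   [~|-rule on 1]
4. <><>(q -> ~q), 0   [~->-rule on 2]
5. ~<>(q -> ~q), 0   [~->-rule on 2]
6. ~(q -> ~q), 0   [~<>-rule on 5 via 0R0]
7. q, 0   [~->-rule on 6]
8. ~s | s, 1   [~[]-rule on 3: fresh world 1, 0R1]
9. ~(q -> ~q), 1   [~<>-rule on 5 via 0R1]
10. q, 1   [~->-rule on 9]
11. s, 1   [|-rule on 8 (branches; this branch)]
12. <>(q -> ~q), 2   [<>-rule on 4: fresh world 2, 0R2]
13. ~(q -> ~q), 2   [~<>-rule on 5 via 0R2]
14. q, 2   [~->-rule on 13]
15. q -> ~q, 3   [<>-rule on 12: fresh world 3, 2R3]
16. ~(q -> ~q), 3   [~<>-rule on 5 via 0R3]
17. q, 3   [~->-rule on 16]
18. ~q, 3   [->-rule on 15 (branches; this branch)]
Accessibility: 0R0, 0R1, 0R2, 0R3, 1R1, 2R2, 2R3, 3R3
Branch closes: q and ~q both at 3.
Every branch closes (one shown): valid in S4, hence also in S5 (every theorem of S4 is a theorem of S5).
T-tableau for the negation ~((<><>(q -> ~q) -> <>(q -> ~q)) | []~(~s | s)):
1. ~((<><>(q -> ~q) -> <>(q -> ~q)) | []~(~s | s)), 0
2. ~(<><>(q -> ~q) -> <>(q -> ~q)), 0   [~|-rule on 1]
3. ~[]~(~s | s), 0   [~|-rule on 1]
4. <><>(q -> ~q), 0   [~->-rule on 2]
5. ~<>(q -> ~q), 0   [~->-rule on 2]
6. ~(q -> ~q), 0   [~<>-rule on 5 via 0R0]
7. q, 0   [~->-rule on 6]
8. ~s | s, 1   [~[]-rule on 3: fresh world 1, 0R1]
9. ~(q -> ~q), 1   [~<>-rule on 5 via 0R1]
10. q, 1   [~->-rule on 9]
11. s, 1   [|-rule on 8 (branches; this branch)]
12. <>(q -> ~q), 2   [<>-rule on 4: fresh world 2, 0R2]
13. ~(q -> ~q), 2   [~<>-rule on 5 via 0R2]
14. q, 2   [~->-rule on 13]
15. q -> ~q, 3   [<>-rule on 12: fresh world 3, 2R3]
16. ~q, 3   [->-rule on 15 (branches; this branch)]
Accessibility: 0R0, 0R1, 0R2, 1R1, 2R2, 2R3, 3R3
Complete open branch: countermodel on a T-frame, so not valid in T, nor in K (the same frame is also a K-frame).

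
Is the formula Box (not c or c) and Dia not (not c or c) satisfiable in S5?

Unsatisfiable (every branch closes)

1. Box (not c or c) and Dia not (not c or c), u
2. Box (not c or c), u
3. Dia not (not c or c), u
4. not c or c, u
5. c, u
6. not (not c or c), v
7. c, v
8. not c, v
Accessibility: uRu, uRv, vRu, vRv
Branch closes: c and not c both at v.
Every branch closes; the branch above is one of them.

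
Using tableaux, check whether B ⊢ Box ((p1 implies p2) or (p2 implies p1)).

Tableau for the negation not Box ((p1 implies p2) or (p2 implies p1)):
1. not Box ((p1 implies p2) or (p2 implies p1)), w0
2. not ((p1 implies p2) or (p2 implies p1)), w1
3. not (p1 implies p2), w1
4. not (p2 implies p1), w1
5. p1, w1
6. not p2, w1
7. p2, w1
8. not p1, w1
Accessibility: w0Rw0, w0Rw1, w1Rw0, w1Rw1
Branch closes: p2 and not p2 both at w1.
Every branch of the negation's tableau closes; the branch above is one of them.

Valid in B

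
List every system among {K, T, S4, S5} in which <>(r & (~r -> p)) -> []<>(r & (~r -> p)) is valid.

S5-tableau for the negation ~(<>(r & (~r -> p)) -> []<>(r & (~r -> p))):
1. ~(<>(r & (~r -> p)) -> []<>(r & (~r -> p))), u
2. <>(r & (~r -> p)), u
3. ~[]<>(r & (~r -> p)), u
4. r & (~r -> p), v
5. r, v
6. ~r -> p, v
7. p, v
8. ~<>(r & (~r -> p)), w
9. ~(r & (~r -> p)), u
10. ~(r & (~r -> p)), v
11. ~(r & (~r -> p)), w
12. ~(~r -> p), u
13. ~r, u
14. ~p, u
15. ~(~r -> p), v
16. ~r, v
17. ~p, v
Accessibility: uRu, uRv, uRw, vRu, vRv, vRw, wRu, wRv, wRw
Branch closes: r and ~r both at v.
Every branch closes (one shown): valid in S5.
S4-tableau for the negation ~(<>(r & (~r -> p)) -> []<>(r & (~r -> p))):
1. ~(<>(r & (~r -> p)) -> []<>(r & (~r -> p))), u
2. <>(r & (~r -> p)), u
3. ~[]<>(r & (~r -> p)), u
4. r & (~r -> p), v
5. r, v
6. ~r -> p, v
7. p, v
8. ~<>(r & (~r -> p)), w
9. ~(r & (~r -> p)), w
10. ~(~r -> p), w
11. ~r, w
12. ~p, w
Accessibility: uRu, uRv, uRw, vRv, wRw
Complete open branch: countermodel on an S4-frame, so not valid in S4, nor in K, T (the same frame is also a K-frame and a T-frame).

S5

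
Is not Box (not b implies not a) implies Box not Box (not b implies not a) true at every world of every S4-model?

No, not valid

Tableau for the negation not (not Box (not b implies not a) implies Box not Box (not b implies not a)):
1. not (not Box (not b implies not a) implies Box not Box (not b implies not a)), w0
2. not Box (not b implies not a), w0
3. not Box not Box (not b implies not a), w0
4. not (not b implies not a), w1
5. not b, w1
6. a, w1
7. Box (not b implies not a), w2
8. not b implies not a, w2
9. not a, w2
Accessibility: w0Rw0, w0Rw1, w0Rw2, w1Rw1, w2Rw2
The negation has an open branch (countermodel exists).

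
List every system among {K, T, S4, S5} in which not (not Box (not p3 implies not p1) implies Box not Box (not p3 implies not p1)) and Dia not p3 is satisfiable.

S5-tableau for the formula:
1. not (not Box (not p3 implies not p1) implies Box not Box (not p3 implies not p1)) and Dia not p3, w0
2. not (not Box (not p3 implies not p1) implies Box not Box (not p3 implies not p1)), w0
3. Dia not p3, w0
4. not Box (not p3 implies not p1), w0
5. not Box not Box (not p3 implies not p1), w0
6. not p3, w1
7. not (not p3 implies not p1), w2
8. not p3, w2
9. p1, w2
10. Box (not p3 implies not p1), w3
11. not p3 implies not p1, w0
12. not p3 implies not p1, w1
13. not p3 implies not p1, w2
14. not p3 implies not p1, w3
15. not p1, w0
16. not p1, w1
17. not p1, w2
Accessibility: w0Rw0, w0Rw1, w0Rw2, w0Rw3, w1Rw0, w1Rw1, w1Rw2, w1Rw3, w2Rw0, w2Rw1, w2Rw2, w2Rw3, w3Rw0, w3Rw1, w3Rw2, w3Rw3
Branch closes: p1 and not p1 both at w2.
Every branch closes (one shown): unsatisfiable in S5.
S4-tableau for the formula:
1. not (not Box (not p3 implies not p1) implies Box not Box (not p3 implies not p1)) and Dia not p3, w0
2. not (not Box (not p3 implies not p1) implies Box not Box (not p3 implies not p1)), w0
3. Dia not p3, w0
4. not Box (not p3 implies not p1), w0
5. not Box not Box (not p3 implies not p1), w0
6. not p3, w1
7. not (not p3 implies not p1), w2
8. not p3, w2
9. p1, w2
10. Box (not p3 implies not p1), w3
11. not p3 implies not p1, w3
12. not p1, w3
Accessibility: w0Rw0, w0Rw1, w0Rw2, w0Rw3, w1Rw1, w2Rw2, w3Rw3
Complete open branch: satisfiable in S4, hence also in K, T (this S4-model is also a K-model and a T-model).

K, T, S4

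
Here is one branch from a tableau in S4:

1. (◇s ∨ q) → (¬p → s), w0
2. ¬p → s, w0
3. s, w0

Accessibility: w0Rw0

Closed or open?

There is no literal clash: for every atom and world, at most one sign appears.

Not closed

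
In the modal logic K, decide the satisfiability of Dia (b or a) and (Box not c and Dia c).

No, unsatisfiable

1. Dia (b or a) and (Box not c and Dia c), 0
2. Dia (b or a), 0   [and-rule on 1]
3. Box not c and Dia c, 0   [and-rule on 1]
4. Box not c, 0   [and-rule on 3]
5. Dia c, 0   [and-rule on 3]
6. b or a, 1   [Dia-rule on 2: fresh world 1, 0R1]
7. not c, 1   [Box-rule on 4 via 0R1]
8. a, 1   [or-rule on 6 (branches; this branch)]
9. c, 2   [Dia-rule on 5: fresh world 2, 0R2]
10. not c, 2   [Box-rule on 4 via 0R2]
Accessibility: 0R1, 0R2
Branch closes: c and not c both at 2.
(One branch shown.) All branches close.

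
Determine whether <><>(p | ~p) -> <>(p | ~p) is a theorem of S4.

Tableau for the negation ~(<><>(p | ~p) -> <>(p | ~p)):
1. ~(<><>(p | ~p) -> <>(p | ~p)), w0
2. <><>(p | ~p), w0
3. ~<>(p | ~p), w0
4. ~(p | ~p), w0
5. ~p, w0
6. p, w0
Accessibility: w0Rw0
Branch closes: p and ~p both at w0.
All branches of the negation close; one closing branch shown above.

Valid in S4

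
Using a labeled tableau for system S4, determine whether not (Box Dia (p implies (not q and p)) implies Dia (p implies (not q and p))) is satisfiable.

No, unsatisfiable

1. not (Box Dia (p implies (not q and p)) implies Dia (p implies (not q and p))), u
2. Box Dia (p implies (not q and p)), u   [neg-implies-rule on 1]
3. not Dia (p implies (not q and p)), u   [neg-implies-rule on 1]
4. Dia (p implies (not q and p)), u   [Box-rule on 2 via uRu]
5. not (p implies (not q and p)), u   [neg-Dia-rule on 3 via uRu]
6. p, u   [neg-implies-rule on 5]
7. not (not q and p), u   [neg-implies-rule on 5]
8. q, u   [neg-and-rule on 7 (branches; this branch)]
9. p implies (not q and p), v   [Dia-rule on 4: fresh world v, uRv]
10. Dia (p implies (not q and p)), v   [Box-rule on 2 via uRv]
11. not (p implies (not q and p)), v   [neg-Dia-rule on 3 via uRv]
12. p, v   [neg-implies-rule on 11]
13. not (not q and p), v   [neg-implies-rule on 11]
14. not q and p, v   [implies-rule on 9 (branches; this branch)]
15. not q, v   [and-rule on 14]
16. not p, v   [neg-and-rule on 13 (branches; this branch)]
Accessibility: uRu, uRv, vRv
Branch closes: p and not p both at v.
(One branch shown.) All branches close.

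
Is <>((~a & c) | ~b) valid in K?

Tableau for the negation ~<>((~a & c) | ~b):
1. ~<>((~a & c) | ~b), 0
The negation has an open branch (countermodel exists).

Invalid (countermodel exists)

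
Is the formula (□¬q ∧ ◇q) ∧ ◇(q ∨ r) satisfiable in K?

Unsatisfiable

1. (□¬q ∧ ◇q) ∧ ◇(q ∨ r), u
2. □¬q ∧ ◇q, u   [∧-rule on 1]
3. ◇(q ∨ r), u   [∧-rule on 1]
4. □¬q, u   [∧-rule on 2]
5. ◇q, u   [∧-rule on 2]
6. q ∨ r, v   [◇-rule on 3: fresh world v, uRv]
7. ¬q, v   [□-rule on 4 via uRv]
8. r, v   [∨-rule on 6 (branches; this branch)]
9. q, w   [◇-rule on 5: fresh world w, uRw]
10. ¬q, w   [□-rule on 4 via uRw]
Accessibility: uRv, uRw
Branch closes: q and ¬q both at w.
All branches of the tableau close; one closing branch shown above.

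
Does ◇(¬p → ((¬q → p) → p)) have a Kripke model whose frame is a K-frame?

1. ◇(¬p → ((¬q → p) → p)), w0
2. ¬p → ((¬q → p) → p), w1   [◇-rule on 1: fresh world w1, w0Rw1]
3. (¬q → p) → p, w1   [→-rule on 2 (branches; this branch)]
4. p, w1   [→-rule on 3 (branches; this branch)]
Accessibility: w0Rw1

Satisfiable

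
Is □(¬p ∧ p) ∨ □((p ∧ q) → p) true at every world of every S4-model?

Tableau for the negation ¬(□(¬p ∧ p) ∨ □((p ∧ q) → p)):
1. ¬(□(¬p ∧ p) ∨ □((p ∧ q) → p)), u
2. ¬□(¬p ∧ p), u   [¬∨-rule on 1]
3. ¬□((p ∧ q) → p), u   [¬∨-rule on 1]
4. ¬(¬p ∧ p), v   [¬□-rule on 2: fresh world v, uRv]
5. ¬p, v   [¬∧-rule on 4 (branches; this branch)]
6. ¬((p ∧ q) → p), w   [¬□-rule on 3: fresh world w, uRw]
7. p ∧ q, w   [¬→-rule on 6]
8. ¬p, w   [¬→-rule on 6]
9. p, w   [∧-rule on 7]
10. q, w   [∧-rule on 7]
Accessibility: uRu, uRv, uRw, vRv, wRw
Branch closes: p and ¬p both at w.
All branches of the negation close; one closing branch shown above.

Valid in S4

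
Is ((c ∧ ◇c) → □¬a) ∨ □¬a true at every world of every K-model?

Invalid (countermodel exists)

Tableau for the negation ¬(((c ∧ ◇c) → □¬a) ∨ □¬a):
1. ¬(((c ∧ ◇c) → □¬a) ∨ □¬a), u
2. ¬((c ∧ ◇c) → □¬a), u   [¬∨-rule on 1]
3. ¬□¬a, u   [¬∨-rule on 1]
4. c ∧ ◇c, u   [¬→-rule on 2]
5. c, u   [∧-rule on 4]
6. ◇c, u   [∧-rule on 4]
7. a, v   [¬□-rule on 3: fresh world v, uRv]
8. c, w   [◇-rule on 6: fresh world w, uRw]
Accessibility: uRv, uRw
The negation has an open branch (countermodel exists).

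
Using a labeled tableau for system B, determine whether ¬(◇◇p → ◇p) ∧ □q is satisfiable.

Satisfiable

1. ¬(◇◇p → ◇p) ∧ □q, 0
2. ¬(◇◇p → ◇p), 0
3. □q, 0
4. ◇◇p, 0
5. ¬◇p, 0
6. q, 0
7. ¬p, 0
8. ◇p, 1
9. q, 1
10. ¬p, 1
11. p, 2
Accessibility: 0R0, 0R1, 1R0, 1R1, 1R2, 2R1, 2R2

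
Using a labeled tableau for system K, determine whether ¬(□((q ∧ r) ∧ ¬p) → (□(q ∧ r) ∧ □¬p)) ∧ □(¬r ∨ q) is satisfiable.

Unsatisfiable

1. ¬(□((q ∧ r) ∧ ¬p) → (□(q ∧ r) ∧ □¬p)) ∧ □(¬r ∨ q), 0
2. ¬(□((q ∧ r) ∧ ¬p) → (□(q ∧ r) ∧ □¬p)), 0
3. □(¬r ∨ q), 0
4. □((q ∧ r) ∧ ¬p), 0
5. ¬(□(q ∧ r) ∧ □¬p), 0
6. ¬□(q ∧ r), 0
7. ¬(q ∧ r), 1
8. ¬r ∨ q, 1
9. (q ∧ r) ∧ ¬p, 1
10. q ∧ r, 1
11. ¬p, 1
12. q, 1
13. r, 1
14. ¬r, 1
Accessibility: 0R1
Branch closes: r and ¬r both at 1.
(One branch shown.) All branches close.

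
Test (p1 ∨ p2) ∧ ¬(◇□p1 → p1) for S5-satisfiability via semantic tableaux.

1. (p1 ∨ p2) ∧ ¬(◇□p1 → p1), w0
2. p1 ∨ p2, w0
3. ¬(◇□p1 → p1), w0
4. ◇□p1, w0
5. ¬p1, w0
6. p2, w0
7. □p1, w1
8. p1, w0
Accessibility: w0Rw0, w0Rw1, w1Rw0, w1Rw1
Branch closes: p1 and ¬p1 both at w0.
All branches of the tableau close; one closing branch shown above.

No, unsatisfiable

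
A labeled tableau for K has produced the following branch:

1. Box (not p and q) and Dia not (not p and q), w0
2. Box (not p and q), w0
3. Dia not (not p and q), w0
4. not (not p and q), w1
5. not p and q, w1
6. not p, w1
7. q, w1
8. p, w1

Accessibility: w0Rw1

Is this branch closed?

Both p and not p appear at w1.

Closed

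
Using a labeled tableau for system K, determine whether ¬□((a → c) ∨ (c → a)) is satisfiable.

Unsatisfiable

1. ¬□((a → c) ∨ (c → a)), w0
2. ¬((a → c) ∨ (c → a)), w1
3. ¬(a → c), w1
4. ¬(c → a), w1
5. a, w1
6. ¬c, w1
7. c, w1
8. ¬a, w1
Accessibility: w0Rw1
Branch closes: c and ¬c both at w1.
Every branch closes; the branch above is one of them.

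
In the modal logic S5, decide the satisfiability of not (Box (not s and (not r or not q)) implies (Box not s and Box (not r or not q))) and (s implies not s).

Unsatisfiable

1. not (Box (not s and (not r or not q)) implies (Box not s and Box (not r or not q))) and (s implies not s), u
2. not (Box (not s and (not r or not q)) implies (Box not s and Box (not r or not q))), u
3. s implies not s, u
4. Box (not s and (not r or not q)), u
5. not (Box not s and Box (not r or not q)), u
6. not s and (not r or not q), u
7. not s, u
8. not r or not q, u
9. not Box (not r or not q), u
10. not q, u
11. not (not r or not q), v
12. r, v
13. q, v
14. not s and (not r or not q), v
15. not s, v
16. not r or not q, v
17. not q, v
Accessibility: uRu, uRv, vRu, vRv
Branch closes: q and not q both at v.
(One branch shown.) All branches close.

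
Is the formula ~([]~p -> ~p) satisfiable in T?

Unsatisfiable

1. ~([]~p -> ~p), w0
2. []~p, w0   [~->-rule on 1]
3. p, w0   [~->-rule on 1]
4. ~p, w0   [[]-rule on 2 via w0Rw0]
Accessibility: w0Rw0
Branch closes: p and ~p both at w0.
Every branch closes; the branch above is one of them.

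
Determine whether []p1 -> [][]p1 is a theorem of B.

Tableau for the negation ~([]p1 -> [][]p1):
1. ~([]p1 -> [][]p1), w0
2. []p1, w0
3. ~[][]p1, w0
4. p1, w0
5. ~[]p1, w1
6. p1, w1
7. ~p1, w2
Accessibility: w0Rw0, w0Rw1, w1Rw0, w1Rw1, w1Rw2, w2Rw1, w2Rw2
The negation has an open branch (countermodel exists).

Invalid (countermodel exists)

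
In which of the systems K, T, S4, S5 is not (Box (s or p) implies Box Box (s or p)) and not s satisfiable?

K, T

T-tableau for the formula:
1. not (Box (s or p) implies Box Box (s or p)) and not s, u
2. not (Box (s or p) implies Box Box (s or p)), u
3. not s, u
4. Box (s or p), u
5. not Box Box (s or p), u
6. s or p, u
7. p, u
8. not Box (s or p), v
9. s or p, v
10. p, v
11. not (s or p), w
12. not s, w
13. not p, w
Accessibility: uRu, uRv, vRv, vRw, wRw
Complete open branch: satisfiable in T, hence also in K (this T-model is also a K-model).
S4-tableau for the formula:
1. not (Box (s or p) implies Box Box (s or p)) and not s, u
2. not (Box (s or p) implies Box Box (s or p)), u
3. not s, u
4. Box (s or p), u
5. not Box Box (s or p), u
6. s or p, u
7. p, u
8. not Box (s or p), v
9. s or p, v
10. p, v
11. not (s or p), w
12. not s, w
13. not p, w
14. s or p, w
15. p, w
Accessibility: uRu, uRv, uRw, vRv, vRw, wRw
Branch closes: p and not p both at w.
Every branch closes (one shown): unsatisfiable in S4, hence also in S5 (every S5-frame is an S4-frame).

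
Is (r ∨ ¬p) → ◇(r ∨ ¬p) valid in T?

Valid

Tableau for the negation ¬((r ∨ ¬p) → ◇(r ∨ ¬p)):
1. ¬((r ∨ ¬p) → ◇(r ∨ ¬p)), w0
2. r ∨ ¬p, w0
3. ¬◇(r ∨ ¬p), w0
4. ¬(r ∨ ¬p), w0
5. ¬r, w0
6. p, w0
7. ¬p, w0
Accessibility: w0Rw0
Branch closes: p and ¬p both at w0.
All branches of the negation close; one closing branch shown above.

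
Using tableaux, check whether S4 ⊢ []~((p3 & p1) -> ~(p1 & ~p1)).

Invalid (countermodel exists)

Tableau for the negation ~[]~((p3 & p1) -> ~(p1 & ~p1)):
1. ~[]~((p3 & p1) -> ~(p1 & ~p1)), 0
2. (p3 & p1) -> ~(p1 & ~p1), 1   [~[]-rule on 1: fresh world 1, 0R1]
3. ~(p1 & ~p1), 1   [->-rule on 2 (branches; this branch)]
4. p1, 1   [~&-rule on 3 (branches; this branch)]
Accessibility: 0R0, 0R1, 1R1
The negation has an open branch (countermodel exists).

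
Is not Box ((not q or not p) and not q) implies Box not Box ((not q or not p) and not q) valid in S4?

Tableau for the negation not (not Box ((not q or not p) and not q) implies Box not Box ((not q or not p) and not q)):
1. not (not Box ((not q or not p) and not q) implies Box not Box ((not q or not p) and not q)), w0
2. not Box ((not q or not p) and not q), w0
3. not Box not Box ((not q or not p) and not q), w0
4. not ((not q or not p) and not q), w1
5. q, w1
6. Box ((not q or not p) and not q), w2
7. (not q or not p) and not q, w2
8. not q or not p, w2
9. not q, w2
10. not p, w2
Accessibility: w0Rw0, w0Rw1, w0Rw2, w1Rw1, w2Rw2
The negation has an open branch (countermodel exists).

No, not valid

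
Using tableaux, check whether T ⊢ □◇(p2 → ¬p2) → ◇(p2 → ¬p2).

Tableau for the negation ¬(□◇(p2 → ¬p2) → ◇(p2 → ¬p2)):
1. ¬(□◇(p2 → ¬p2) → ◇(p2 → ¬p2)), w0
2. □◇(p2 → ¬p2), w0
3. ¬◇(p2 → ¬p2), w0
4. ◇(p2 → ¬p2), w0
5. ¬(p2 → ¬p2), w0
6. p2, w0
7. p2 → ¬p2, w1
8. ◇(p2 → ¬p2), w1
9. ¬(p2 → ¬p2), w1
10. p2, w1
11. ¬p2, w1
Accessibility: w0Rw0, w0Rw1, w1Rw1
Branch closes: p2 and ¬p2 both at w1.
Every branch of the negation's tableau closes; the branch above is one of them.

Yes, valid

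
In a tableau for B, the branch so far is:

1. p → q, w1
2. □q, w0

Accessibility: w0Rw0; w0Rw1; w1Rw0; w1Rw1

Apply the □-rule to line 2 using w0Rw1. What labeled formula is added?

q, w1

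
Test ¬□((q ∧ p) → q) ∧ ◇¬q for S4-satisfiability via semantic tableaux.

1. ¬□((q ∧ p) → q) ∧ ◇¬q, w0
2. ¬□((q ∧ p) → q), w0   [∧-rule on 1]
3. ◇¬q, w0   [∧-rule on 1]
4. ¬((q ∧ p) → q), w1   [¬□-rule on 2: fresh world w1, w0Rw1]
5. q ∧ p, w1   [¬→-rule on 4]
6. ¬q, w1   [¬→-rule on 4]
7. q, w1   [∧-rule on 5]
8. p, w1   [∧-rule on 5]
Accessibility: w0Rw0, w0Rw1, w1Rw1
Branch closes: q and ¬q both at w1.
(One branch shown.) All branches close.

No, unsatisfiable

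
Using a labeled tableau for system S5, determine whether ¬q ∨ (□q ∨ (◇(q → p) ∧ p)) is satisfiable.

Satisfiable

1. ¬q ∨ (□q ∨ (◇(q → p) ∧ p)), w0
2. □q ∨ (◇(q → p) ∧ p), w0
3. ◇(q → p) ∧ p, w0
4. ◇(q → p), w0
5. p, w0
6. q → p, w1
7. p, w1
Accessibility: w0Rw0, w0Rw1, w1Rw0, w1Rw1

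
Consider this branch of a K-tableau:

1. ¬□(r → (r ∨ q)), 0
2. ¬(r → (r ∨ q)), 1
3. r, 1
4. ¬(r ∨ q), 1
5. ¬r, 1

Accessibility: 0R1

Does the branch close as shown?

Yes, closed

Both r and ¬r appear at 1.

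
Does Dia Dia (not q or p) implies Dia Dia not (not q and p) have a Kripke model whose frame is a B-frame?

Satisfiable (open branch found)

1. Dia Dia (not q or p) implies Dia Dia not (not q and p), u
2. Dia Dia not (not q and p), u
3. Dia not (not q and p), v
4. not (not q and p), w
5. not p, w
Accessibility: uRu, uRv, vRu, vRv, vRw, wRv, wRw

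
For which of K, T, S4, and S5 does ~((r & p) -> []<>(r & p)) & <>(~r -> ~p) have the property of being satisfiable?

S4-tableau for the formula:
1. ~((r & p) -> []<>(r & p)) & <>(~r -> ~p), u
2. ~((r & p) -> []<>(r & p)), u
3. <>(~r -> ~p), u
4. r & p, u
5. ~[]<>(r & p), u
6. r, u
7. p, u
8. ~r -> ~p, v
9. ~p, v
10. ~<>(r & p), w
11. ~(r & p), w
12. ~p, w
Accessibility: uRu, uRv, uRw, vRv, wRw
Complete open branch: satisfiable in S4, hence also in K, T (this S4-model is also a K-model and a T-model).
S5-tableau for the formula:
1. ~((r & p) -> []<>(r & p)) & <>(~r -> ~p), u
2. ~((r & p) -> []<>(r & p)), u
3. <>(~r -> ~p), u
4. r & p, u
5. ~[]<>(r & p), u
6. r, u
7. p, u
8. ~r -> ~p, v
9. ~p, v
10. ~<>(r & p), w
11. ~(r & p), u
12. ~(r & p), v
13. ~(r & p), w
14. ~p, u
Accessibility: uRu, uRv, uRw, vRu, vRv, vRw, wRu, wRv, wRw
Branch closes: p and ~p both at u.
Every branch closes (one shown): unsatisfiable in S5.

K, T, S4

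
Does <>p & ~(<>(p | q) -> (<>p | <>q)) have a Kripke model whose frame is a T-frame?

1. <>p & ~(<>(p | q) -> (<>p | <>q)), w0
2. <>p, w0   [&-rule on 1]
3. ~(<>(p | q) -> (<>p | <>q)), w0   [&-rule on 1]
4. <>(p | q), w0   [~->-rule on 3]
5. ~(<>p | <>q), w0   [~->-rule on 3]
6. ~<>p, w0   [~|-rule on 5]
7. ~<>q, w0   [~|-rule on 5]
8. ~p, w0   [~<>-rule on 6 via w0Rw0]
9. ~q, w0   [~<>-rule on 7 via w0Rw0]
10. p, w1   [<>-rule on 2: fresh world w1, w0Rw1]
11. ~p, w1   [~<>-rule on 6 via w0Rw1]
Accessibility: w0Rw0, w0Rw1, w1Rw1
Branch closes: p and ~p both at w1.
Every branch closes; the branch above is one of them.

Unsatisfiable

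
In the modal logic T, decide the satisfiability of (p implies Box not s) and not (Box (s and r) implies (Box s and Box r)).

No, unsatisfiable

1. (p implies Box not s) and not (Box (s and r) implies (Box s and Box r)), u
2. p implies Box not s, u   [and-rule on 1]
3. not (Box (s and r) implies (Box s and Box r)), u   [and-rule on 1]
4. Box (s and r), u   [neg-implies-rule on 3]
5. not (Box s and Box r), u   [neg-implies-rule on 3]
6. s and r, u   [Box-rule on 4 via uRu]
7. s, u   [and-rule on 6]
8. r, u   [and-rule on 6]
9. not p, u   [implies-rule on 2 (branches; this branch)]
10. not Box r, u   [neg-and-rule on 5 (branches; this branch)]
11. not r, v   [neg-Box-rule on 10: fresh world v, uRv]
12. s and r, v   [Box-rule on 4 via uRv]
13. s, v   [and-rule on 12]
14. r, v   [and-rule on 12]
Accessibility: uRu, uRv, vRv
Branch closes: r and not r both at v.
All branches of the tableau close; one closing branch shown above.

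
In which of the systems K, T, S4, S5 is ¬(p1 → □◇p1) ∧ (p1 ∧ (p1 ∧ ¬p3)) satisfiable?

S4-tableau for the formula:
1. ¬(p1 → □◇p1) ∧ (p1 ∧ (p1 ∧ ¬p3)), w0
2. ¬(p1 → □◇p1), w0
3. p1 ∧ (p1 ∧ ¬p3), w0
4. p1, w0
5. ¬□◇p1, w0
6. p1 ∧ ¬p3, w0
7. ¬p3, w0
8. ¬◇p1, w1
9. ¬p1, w1
Accessibility: w0Rw0, w0Rw1, w1Rw1
Complete open branch: satisfiable in S4, hence also in K, T (this S4-model is also a K-model and a T-model).
S5-tableau for the formula:
1. ¬(p1 → □◇p1) ∧ (p1 ∧ (p1 ∧ ¬p3)), w0
2. ¬(p1 → □◇p1), w0
3. p1 ∧ (p1 ∧ ¬p3), w0
4. p1, w0
5. ¬□◇p1, w0
6. p1 ∧ ¬p3, w0
7. ¬p3, w0
8. ¬◇p1, w1
9. ¬p1, w0
Accessibility: w0Rw0, w0Rw1, w1Rw0, w1Rw1
Branch closes: p1 and ¬p1 both at w0.
Every branch closes (one shown): unsatisfiable in S5.

K, T, S4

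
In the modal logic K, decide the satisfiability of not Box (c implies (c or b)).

Unsatisfiable

1. not Box (c implies (c or b)), w0
2. not (c implies (c or b)), w1
3. c, w1
4. not (c or b), w1
5. not c, w1
6. not b, w1
Accessibility: w0Rw1
Branch closes: c and not c both at w1.
Every branch closes; the branch above is one of them.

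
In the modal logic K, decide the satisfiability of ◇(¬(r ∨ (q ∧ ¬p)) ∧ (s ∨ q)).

1. ◇(¬(r ∨ (q ∧ ¬p)) ∧ (s ∨ q)), w0
2. ¬(r ∨ (q ∧ ¬p)) ∧ (s ∨ q), w1
3. ¬(r ∨ (q ∧ ¬p)), w1
4. s ∨ q, w1
5. ¬r, w1
6. ¬(q ∧ ¬p), w1
7. q, w1
8. p, w1
Accessibility: w0Rw1

Satisfiable (open branch found)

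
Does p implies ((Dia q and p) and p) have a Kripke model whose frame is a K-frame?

1. p implies ((Dia q and p) and p), 0
2. (Dia q and p) and p, 0
3. Dia q and p, 0
4. p, 0
5. Dia q, 0
6. q, 1
Accessibility: 0R1

Satisfiable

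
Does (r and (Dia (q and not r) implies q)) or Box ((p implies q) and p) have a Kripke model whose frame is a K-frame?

Satisfiable (open branch found)

1. (r and (Dia (q and not r) implies q)) or Box ((p implies q) and p), u
2. Box ((p implies q) and p), u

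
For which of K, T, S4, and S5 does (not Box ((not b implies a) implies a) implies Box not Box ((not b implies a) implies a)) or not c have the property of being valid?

S5

S5-tableau for the negation not ((not Box ((not b implies a) implies a) implies Box not Box ((not b implies a) implies a)) or not c):
1. not ((not Box ((not b implies a) implies a) implies Box not Box ((not b implies a) implies a)) or not c), u
2. not (not Box ((not b implies a) implies a) implies Box not Box ((not b implies a) implies a)), u
3. c, u
4. not Box ((not b implies a) implies a), u
5. not Box not Box ((not b implies a) implies a), u
6. not ((not b implies a) implies a), v
7. not b implies a, v
8. not a, v
9. b, v
10. Box ((not b implies a) implies a), w
11. (not b implies a) implies a, u
12. (not b implies a) implies a, v
13. (not b implies a) implies a, w
14. not (not b implies a), u
15. not b, u
16. not a, u
17. not (not b implies a), v
18. not b, v
Accessibility: uRu, uRv, uRw, vRu, vRv, vRw, wRu, wRv, wRw
Branch closes: b and not b both at v.
Every branch closes (one shown): valid in S5.
S4-tableau for the negation not ((not Box ((not b implies a) implies a) implies Box not Box ((not b implies a) implies a)) or not c):
1. not ((not Box ((not b implies a) implies a) implies Box not Box ((not b implies a) implies a)) or not c), u
2. not (not Box ((not b implies a) implies a) implies Box not Box ((not b implies a) implies a)), u
3. c, u
4. not Box ((not b implies a) implies a), u
5. not Box not Box ((not b implies a) implies a), u
6. not ((not b implies a) implies a), v
7. not b implies a, v
8. not a, v
9. b, v
10. Box ((not b implies a) implies a), w
11. (not b implies a) implies a, w
12. a, w
Accessibility: uRu, uRv, uRw, vRv, wRw
Complete open branch: countermodel on an S4-frame, so not valid in S4, nor in K, T (the same frame is also a K-frame and a T-frame).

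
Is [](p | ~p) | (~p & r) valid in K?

Valid in K

Tableau for the negation ~([](p | ~p) | (~p & r)):
1. ~([](p | ~p) | (~p & r)), w0
2. ~[](p | ~p), w0
3. ~(~p & r), w0
4. ~r, w0
5. ~(p | ~p), w1
6. ~p, w1
7. p, w1
Accessibility: w0Rw1
Branch closes: p and ~p both at w1.
All branches of the negation close; one closing branch shown above.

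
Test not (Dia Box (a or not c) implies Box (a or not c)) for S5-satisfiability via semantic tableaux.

Unsatisfiable (every branch closes)

1. not (Dia Box (a or not c) implies Box (a or not c)), w0
2. Dia Box (a or not c), w0
3. not Box (a or not c), w0
4. Box (a or not c), w1
5. a or not c, w0
6. a or not c, w1
7. not c, w0
8. not c, w1
9. not (a or not c), w2
10. not a, w2
11. c, w2
12. a or not c, w2
13. not c, w2
Accessibility: w0Rw0, w0Rw1, w0Rw2, w1Rw0, w1Rw1, w1Rw2, w2Rw0, w2Rw1, w2Rw2
Branch closes: c and not c both at w2.
(One branch shown.) All branches close.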